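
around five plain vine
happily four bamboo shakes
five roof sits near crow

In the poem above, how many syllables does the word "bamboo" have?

2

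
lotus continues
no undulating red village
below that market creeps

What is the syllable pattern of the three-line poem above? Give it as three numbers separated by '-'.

5-8-6

Line 1: "lotus continues": 2+3 = 5
Line 2: "no undulating red village": 1+4+1+2 = 8
Line 3: "below that market creeps": 2+1+2+1 = 6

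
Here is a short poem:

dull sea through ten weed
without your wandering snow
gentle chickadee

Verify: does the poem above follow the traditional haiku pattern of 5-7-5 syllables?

Yes

Line 1: "dull sea through ten weed": 1+1+1+1+1 = 5 ✓
Line 2: "without your wandering snow": 2+1+3+1 = 7 ✓
Line 3: "gentle chickadee": 2+3 = 5 ✓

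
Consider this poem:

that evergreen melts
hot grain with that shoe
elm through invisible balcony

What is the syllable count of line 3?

Line 3: elm (1), through (1), invisible (4), balcony (3) → 9

9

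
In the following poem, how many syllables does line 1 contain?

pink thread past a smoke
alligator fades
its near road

Line 1: pink(1) + thread(1) + past(1) + a(1) + smoke(1) = 5

5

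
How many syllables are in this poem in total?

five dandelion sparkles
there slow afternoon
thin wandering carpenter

Line 1: five(1) + dandelion(4) + sparkles(2) = 7
Line 2: there(1) + slow(1) + afternoon(3) = 5
Line 3: thin(1) + wandering(3) + carpenter(3) = 7
Total: 7 + 5 + 7 = 19

19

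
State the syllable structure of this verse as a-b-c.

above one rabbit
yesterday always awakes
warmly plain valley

5-7-5

Line 1: above (2), one (1), rabbit (2) → 5
Line 2: yesterday (3), always (2), awakes (2) → 7
Line 3: warmly (2), plain (1), valley (2) → 5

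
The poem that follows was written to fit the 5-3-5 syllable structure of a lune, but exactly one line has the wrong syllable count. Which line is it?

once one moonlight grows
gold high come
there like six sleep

Line 1: "once one moonlight grows": 1+1+2+1 = 5 ✓
Line 2: "gold high come": 1+1+1 = 3 ✓
Line 3: "there like six sleep": 1+1+1+1 = 4 (expected 5)

Line 3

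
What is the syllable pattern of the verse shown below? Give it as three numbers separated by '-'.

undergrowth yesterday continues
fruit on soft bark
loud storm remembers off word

9-4-7

Line 1: "undergrowth yesterday continues": 3+3+3 = 9
Line 2: "fruit on soft bark": 1+1+1+1 = 4
Line 3: "loud storm remembers off word": 1+1+3+1+1 = 7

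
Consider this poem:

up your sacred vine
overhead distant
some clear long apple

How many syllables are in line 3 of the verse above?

Line 3: "some clear long apple": 1+1+1+2 = 5

5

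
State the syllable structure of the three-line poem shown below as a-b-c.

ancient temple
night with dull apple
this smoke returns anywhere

4-5-7

Line 1: ancient(2) + temple(2) = 4
Line 2: night(1) + with(1) + dull(1) + apple(2) = 5
Line 3: this(1) + smoke(1) + returns(2) + anywhere(3) = 7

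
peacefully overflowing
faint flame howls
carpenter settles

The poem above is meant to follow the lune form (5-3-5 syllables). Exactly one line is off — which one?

Line 1

Line 1: peacefully (3), overflowing (4) → 7 (expected 5)
Line 2: faint (1), flame (1), howls (1) → 3 ✓
Line 3: carpenter (3), settles (2) → 5 ✓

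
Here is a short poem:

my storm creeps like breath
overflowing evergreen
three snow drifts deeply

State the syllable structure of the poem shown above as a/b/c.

Line 1: my(1) + storm(1) + creeps(1) + like(1) + breath(1) = 5
Line 2: overflowing(4) + evergreen(3) = 7
Line 3: three(1) + snow(1) + drifts(1) + deeply(2) = 5

5/7/5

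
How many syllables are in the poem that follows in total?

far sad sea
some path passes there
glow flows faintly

Line 1: far (1), sad (1), sea (1) → 3
Line 2: some (1), path (1), passes (2), there (1) → 5
Line 3: glow (1), flows (1), faintly (2) → 4
Total: 3 + 5 + 4 = 12

12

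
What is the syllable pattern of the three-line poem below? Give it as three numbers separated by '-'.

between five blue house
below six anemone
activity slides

Line 1: between(2) + five(1) + blue(1) + house(1) = 5
Line 2: below(2) + six(1) + anemone(4) = 7
Line 3: activity(4) + slides(1) = 5

5-7-5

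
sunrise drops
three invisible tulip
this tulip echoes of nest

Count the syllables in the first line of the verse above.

The first line: sunrise (2), drops (1) → 3

3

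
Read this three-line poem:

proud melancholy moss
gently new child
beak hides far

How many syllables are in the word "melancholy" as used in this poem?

4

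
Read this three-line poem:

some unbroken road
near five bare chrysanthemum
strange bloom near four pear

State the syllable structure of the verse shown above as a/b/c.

Line 1: some(1) + unbroken(3) + road(1) = 5
Line 2: near(1) + five(1) + bare(1) + chrysanthemum(4) = 7
Line 3: strange(1) + bloom(1) + near(1) + four(1) + pear(1) = 5

5/7/5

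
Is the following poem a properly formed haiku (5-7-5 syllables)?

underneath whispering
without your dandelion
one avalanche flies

Line 1: "underneath whispering": 3+3 = 6 (expected 5)
Line 2: "without your dandelion": 2+1+4 = 7 ✓
Line 3: "one avalanche flies": 1+3+1 = 5 ✓

No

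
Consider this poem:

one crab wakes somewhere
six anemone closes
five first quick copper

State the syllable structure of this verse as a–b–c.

Line 1: "one crab wakes somewhere": 1+1+1+2 = 5
Line 2: "six anemone closes": 1+4+2 = 7
Line 3: "five first quick copper": 1+1+1+2 = 5

5–7–5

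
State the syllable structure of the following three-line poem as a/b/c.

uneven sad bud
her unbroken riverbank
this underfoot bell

Line 1: uneven(3) + sad(1) + bud(1) = 5
Line 2: her(1) + unbroken(3) + riverbank(3) = 7
Line 3: this(1) + underfoot(3) + bell(1) = 5

5/7/5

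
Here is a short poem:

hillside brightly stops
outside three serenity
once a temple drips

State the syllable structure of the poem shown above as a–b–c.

5–7–5

Line 1: hillside(2) + brightly(2) + stops(1) = 5
Line 2: outside(2) + three(1) + serenity(4) = 7
Line 3: once(1) + a(1) + temple(2) + drips(1) = 5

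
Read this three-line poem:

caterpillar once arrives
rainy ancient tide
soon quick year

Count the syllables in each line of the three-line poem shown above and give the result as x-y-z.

Line 1: caterpillar (4), once (1), arrives (2) → 7
Line 2: rainy (2), ancient (2), tide (1) → 5
Line 3: soon (1), quick (1), year (1) → 3

7-5-3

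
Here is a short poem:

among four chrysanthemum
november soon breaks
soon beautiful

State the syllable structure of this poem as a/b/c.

7/5/4

Line 1: "among four chrysanthemum": 2+1+4 = 7
Line 2: "november soon breaks": 3+1+1 = 5
Line 3: "soon beautiful": 1+3 = 4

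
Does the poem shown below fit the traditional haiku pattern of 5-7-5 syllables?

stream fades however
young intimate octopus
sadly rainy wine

Line 1: stream (1), fades (1), however (3) → 5 ✓
Line 2: young (1), intimate (3), octopus (3) → 7 ✓
Line 3: sadly (2), rainy (2), wine (1) → 5 ✓

Yes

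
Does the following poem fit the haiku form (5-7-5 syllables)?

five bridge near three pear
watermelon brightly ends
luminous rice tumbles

No

Line 1: "five bridge near three pear": 1+1+1+1+1 = 5 ✓
Line 2: "watermelon brightly ends": 4+2+1 = 7 ✓
Line 3: "luminous rice tumbles": 3+1+2 = 6 (expected 5)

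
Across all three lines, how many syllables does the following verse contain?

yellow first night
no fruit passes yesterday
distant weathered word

Line 1: yellow(2) + first(1) + night(1) = 4
Line 2: no(1) + fruit(1) + passes(2) + yesterday(3) = 7
Line 3: distant(2) + weathered(2) + word(1) = 5
Total: 4 + 7 + 5 = 16

16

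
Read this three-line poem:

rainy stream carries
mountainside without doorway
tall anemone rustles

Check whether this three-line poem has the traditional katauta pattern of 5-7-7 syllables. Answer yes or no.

Yes

Line 1: rainy(2) + stream(1) + carries(2) = 5 ✓
Line 2: mountainside(3) + without(2) + doorway(2) = 7 ✓
Line 3: tall(1) + anemone(4) + rustles(2) = 7 ✓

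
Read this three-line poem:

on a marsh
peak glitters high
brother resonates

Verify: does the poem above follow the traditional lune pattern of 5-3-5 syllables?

No

Line 1: "on a marsh": 1+1+1 = 3 (expected 5)
Line 2: "peak glitters high": 1+2+1 = 4 (expected 3)
Line 3: "brother resonates": 2+3 = 5 ✓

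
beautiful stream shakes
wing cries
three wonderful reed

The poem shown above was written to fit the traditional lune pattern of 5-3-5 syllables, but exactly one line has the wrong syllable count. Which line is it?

Line 1: beautiful(3) + stream(1) + shakes(1) = 5 ✓
Line 2: wing(1) + cries(1) = 2 (expected 3)
Line 3: three(1) + wonderful(3) + reed(1) = 5 ✓

The second line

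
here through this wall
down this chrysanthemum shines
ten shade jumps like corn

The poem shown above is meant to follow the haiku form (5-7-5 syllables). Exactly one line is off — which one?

Line 1: here (1), through (1), this (1), wall (1) → 4 (expected 5)
Line 2: down (1), this (1), chrysanthemum (4), shines (1) → 7 ✓
Line 3: ten (1), shade (1), jumps (1), like (1), corn (1) → 5 ✓

Line 1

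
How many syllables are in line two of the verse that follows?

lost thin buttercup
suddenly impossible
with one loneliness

Line two: "suddenly impossible": 3+4 = 7

7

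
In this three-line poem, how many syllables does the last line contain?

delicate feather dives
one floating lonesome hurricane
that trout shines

The last line: that (1), trout (1), shines (1) → 3

3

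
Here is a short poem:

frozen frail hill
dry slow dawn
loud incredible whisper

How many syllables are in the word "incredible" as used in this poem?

4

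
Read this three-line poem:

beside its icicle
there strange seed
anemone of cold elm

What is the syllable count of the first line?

6

The first line: beside (2), its (1), icicle (3) → 6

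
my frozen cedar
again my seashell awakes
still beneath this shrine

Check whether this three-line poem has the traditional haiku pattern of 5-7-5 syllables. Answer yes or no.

Yes

Line 1: my (1), frozen (2), cedar (2) → 5 ✓
Line 2: again (2), my (1), seashell (2), awakes (2) → 7 ✓
Line 3: still (1), beneath (2), this (1), shrine (1) → 5 ✓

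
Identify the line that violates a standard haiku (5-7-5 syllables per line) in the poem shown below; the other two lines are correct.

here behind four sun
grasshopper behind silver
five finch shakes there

Line 3

Line 1: here(1) + behind(2) + four(1) + sun(1) = 5 ✓
Line 2: grasshopper(3) + behind(2) + silver(2) = 7 ✓
Line 3: five(1) + finch(1) + shakes(1) + there(1) = 4 (expected 5)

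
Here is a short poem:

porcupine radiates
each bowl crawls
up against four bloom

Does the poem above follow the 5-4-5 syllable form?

Line 1: "porcupine radiates": 3+3 = 6 (expected 5)
Line 2: "each bowl crawls": 1+1+1 = 3 (expected 4)
Line 3: "up against four bloom": 1+2+1+1 = 5 ✓

No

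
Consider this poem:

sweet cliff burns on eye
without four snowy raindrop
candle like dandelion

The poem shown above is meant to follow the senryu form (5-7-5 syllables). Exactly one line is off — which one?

Line 1: "sweet cliff burns on eye": 1+1+1+1+1 = 5 ✓
Line 2: "without four snowy raindrop": 2+1+2+2 = 7 ✓
Line 3: "candle like dandelion": 2+1+4 = 7 (expected 5)

The third line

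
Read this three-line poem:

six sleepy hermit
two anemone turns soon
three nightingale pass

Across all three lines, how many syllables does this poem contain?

17

Line 1: six (1), sleepy (2), hermit (2) → 5
Line 2: two (1), anemone (4), turns (1), soon (1) → 7
Line 3: three (1), nightingale (3), pass (1) → 5
Total: 5 + 7 + 5 = 17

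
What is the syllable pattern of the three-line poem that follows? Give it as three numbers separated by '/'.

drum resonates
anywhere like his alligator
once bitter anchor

Line 1: drum(1) + resonates(3) = 4
Line 2: anywhere(3) + like(1) + his(1) + alligator(4) = 9
Line 3: once(1) + bitter(2) + anchor(2) = 5

4/9/5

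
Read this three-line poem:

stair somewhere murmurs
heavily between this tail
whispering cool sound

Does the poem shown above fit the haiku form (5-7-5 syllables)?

Line 1: "stair somewhere murmurs": 1+2+2 = 5 ✓
Line 2: "heavily between this tail": 3+2+1+1 = 7 ✓
Line 3: "whispering cool sound": 3+1+1 = 5 ✓

Yes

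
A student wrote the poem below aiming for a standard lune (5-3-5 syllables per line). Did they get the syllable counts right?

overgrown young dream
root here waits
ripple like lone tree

Line 1: "overgrown young dream": 3+1+1 = 5 ✓
Line 2: "root here waits": 1+1+1 = 3 ✓
Line 3: "ripple like lone tree": 2+1+1+1 = 5 ✓

Yes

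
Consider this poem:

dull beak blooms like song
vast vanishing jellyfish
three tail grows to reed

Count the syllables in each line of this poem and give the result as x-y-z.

5-7-5

Line 1: dull(1) + beak(1) + blooms(1) + like(1) + song(1) = 5
Line 2: vast(1) + vanishing(3) + jellyfish(3) = 7
Line 3: three(1) + tail(1) + grows(1) + to(1) + reed(1) = 5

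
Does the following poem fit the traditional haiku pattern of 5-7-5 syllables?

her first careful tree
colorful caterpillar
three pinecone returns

Yes

Line 1: "her first careful tree": 1+1+2+1 = 5 ✓
Line 2: "colorful caterpillar": 3+4 = 7 ✓
Line 3: "three pinecone returns": 1+2+2 = 5 ✓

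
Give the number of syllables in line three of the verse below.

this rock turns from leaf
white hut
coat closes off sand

Line three: coat(1) + closes(2) + off(1) + sand(1) = 5

5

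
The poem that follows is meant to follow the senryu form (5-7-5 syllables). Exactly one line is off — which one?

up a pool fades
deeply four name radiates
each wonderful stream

Line 1: up(1) + a(1) + pool(1) + fades(1) = 4 (expected 5)
Line 2: deeply(2) + four(1) + name(1) + radiates(3) = 7 ✓
Line 3: each(1) + wonderful(3) + stream(1) = 5 ✓

The first line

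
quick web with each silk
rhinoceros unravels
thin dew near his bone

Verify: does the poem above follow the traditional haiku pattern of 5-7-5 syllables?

Yes

Line 1: quick(1) + web(1) + with(1) + each(1) + silk(1) = 5 ✓
Line 2: rhinoceros(4) + unravels(3) = 7 ✓
Line 3: thin(1) + dew(1) + near(1) + his(1) + bone(1) = 5 ✓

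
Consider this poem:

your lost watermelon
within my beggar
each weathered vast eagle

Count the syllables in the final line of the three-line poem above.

6

The final line: "each weathered vast eagle": 1+2+1+2 = 6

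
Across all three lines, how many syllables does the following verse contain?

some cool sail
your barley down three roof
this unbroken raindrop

Line 1: "some cool sail": 1+1+1 = 3
Line 2: "your barley down three roof": 1+2+1+1+1 = 6
Line 3: "this unbroken raindrop": 1+3+2 = 6
Total: 3 + 6 + 6 = 15

15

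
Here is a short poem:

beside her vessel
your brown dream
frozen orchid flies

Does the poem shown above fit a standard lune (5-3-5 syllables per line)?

Yes

Line 1: beside(2) + her(1) + vessel(2) = 5 ✓
Line 2: your(1) + brown(1) + dream(1) = 3 ✓
Line 3: frozen(2) + orchid(2) + flies(1) = 5 ✓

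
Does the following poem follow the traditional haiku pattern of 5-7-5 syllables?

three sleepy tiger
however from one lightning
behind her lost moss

Yes

Line 1: "three sleepy tiger": 1+2+2 = 5 ✓
Line 2: "however from one lightning": 3+1+1+2 = 7 ✓
Line 3: "behind her lost moss": 2+1+1+1 = 5 ✓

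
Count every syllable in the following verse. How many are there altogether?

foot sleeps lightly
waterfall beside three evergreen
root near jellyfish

Line 1: foot(1) + sleeps(1) + lightly(2) = 4
Line 2: waterfall(3) + beside(2) + three(1) + evergreen(3) = 9
Line 3: root(1) + near(1) + jellyfish(3) = 5
Total: 4 + 9 + 5 = 18

18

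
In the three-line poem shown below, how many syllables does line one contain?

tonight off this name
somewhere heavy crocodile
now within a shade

5

Line one: "tonight off this name": 2+1+1+1 = 5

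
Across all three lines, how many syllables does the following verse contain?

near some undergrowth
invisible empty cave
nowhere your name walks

Line 1: near (1), some (1), undergrowth (3) → 5
Line 2: invisible (4), empty (2), cave (1) → 7
Line 3: nowhere (2), your (1), name (1), walks (1) → 5
Total: 5 + 7 + 5 = 17

17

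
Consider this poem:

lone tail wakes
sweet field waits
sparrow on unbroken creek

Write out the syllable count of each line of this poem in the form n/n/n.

Line 1: lone (1), tail (1), wakes (1) → 3
Line 2: sweet (1), field (1), waits (1) → 3
Line 3: sparrow (2), on (1), unbroken (3), creek (1) → 7

3/3/7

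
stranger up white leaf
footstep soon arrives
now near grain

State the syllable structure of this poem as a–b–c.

Line 1: stranger (2), up (1), white (1), leaf (1) → 5
Line 2: footstep (2), soon (1), arrives (2) → 5
Line 3: now (1), near (1), grain (1) → 3

5–5–3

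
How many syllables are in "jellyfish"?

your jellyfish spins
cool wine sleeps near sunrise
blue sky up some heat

"jellyfish" has 3 syllables.

3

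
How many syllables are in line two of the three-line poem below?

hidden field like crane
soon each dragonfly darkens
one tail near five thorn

7

Line two: "soon each dragonfly darkens": 1+1+3+2 = 7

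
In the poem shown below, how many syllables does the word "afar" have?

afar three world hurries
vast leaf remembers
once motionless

2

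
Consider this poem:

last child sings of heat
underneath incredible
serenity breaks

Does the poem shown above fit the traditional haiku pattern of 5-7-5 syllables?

Yes

Line 1: "last child sings of heat": 1+1+1+1+1 = 5 ✓
Line 2: "underneath incredible": 3+4 = 7 ✓
Line 3: "serenity breaks": 4+1 = 5 ✓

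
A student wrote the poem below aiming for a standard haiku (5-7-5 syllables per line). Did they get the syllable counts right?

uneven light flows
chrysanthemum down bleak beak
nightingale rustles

Line 1: "uneven light flows": 3+1+1 = 5 ✓
Line 2: "chrysanthemum down bleak beak": 4+1+1+1 = 7 ✓
Line 3: "nightingale rustles": 3+2 = 5 ✓

Yes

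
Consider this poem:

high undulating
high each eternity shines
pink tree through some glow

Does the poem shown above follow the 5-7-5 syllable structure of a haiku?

Yes

Line 1: "high undulating": 1+4 = 5 ✓
Line 2: "high each eternity shines": 1+1+4+1 = 7 ✓
Line 3: "pink tree through some glow": 1+1+1+1+1 = 5 ✓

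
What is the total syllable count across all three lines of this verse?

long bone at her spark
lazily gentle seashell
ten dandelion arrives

19

Line 1: long(1) + bone(1) + at(1) + her(1) + spark(1) = 5
Line 2: lazily(3) + gentle(2) + seashell(2) = 7
Line 3: ten(1) + dandelion(4) + arrives(2) = 7
Total: 5 + 7 + 7 = 19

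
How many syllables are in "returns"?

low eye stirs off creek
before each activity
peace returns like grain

2

"returns" has 2 syllables.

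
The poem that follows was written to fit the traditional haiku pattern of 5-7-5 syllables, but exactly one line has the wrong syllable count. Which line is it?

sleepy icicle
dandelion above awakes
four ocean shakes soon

Line 1: sleepy(2) + icicle(3) = 5 ✓
Line 2: dandelion(4) + above(2) + awakes(2) = 8 (expected 7)
Line 3: four(1) + ocean(2) + shakes(1) + soon(1) = 5 ✓

Line 2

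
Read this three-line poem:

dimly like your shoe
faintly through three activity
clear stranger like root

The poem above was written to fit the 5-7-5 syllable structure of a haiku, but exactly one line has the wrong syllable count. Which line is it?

Line 2

Line 1: dimly (2), like (1), your (1), shoe (1) → 5 ✓
Line 2: faintly (2), through (1), three (1), activity (4) → 8 (expected 7)
Line 3: clear (1), stranger (2), like (1), root (1) → 5 ✓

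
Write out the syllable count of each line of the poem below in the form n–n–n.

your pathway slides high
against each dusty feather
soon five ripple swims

Line 1: your (1), pathway (2), slides (1), high (1) → 5
Line 2: against (2), each (1), dusty (2), feather (2) → 7
Line 3: soon (1), five (1), ripple (2), swims (1) → 5

5–7–5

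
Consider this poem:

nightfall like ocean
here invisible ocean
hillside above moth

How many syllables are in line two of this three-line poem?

Line two: here (1), invisible (4), ocean (2) → 7

7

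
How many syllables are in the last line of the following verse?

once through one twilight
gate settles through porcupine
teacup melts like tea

5

The last line: teacup (2), melts (1), like (1), tea (1) → 5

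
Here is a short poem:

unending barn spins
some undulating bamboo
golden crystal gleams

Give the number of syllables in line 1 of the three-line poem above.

Line 1: unending (3), barn (1), spins (1) → 5

5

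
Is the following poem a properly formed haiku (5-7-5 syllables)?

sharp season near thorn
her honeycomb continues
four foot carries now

Yes

Line 1: "sharp season near thorn": 1+2+1+1 = 5 ✓
Line 2: "her honeycomb continues": 1+3+3 = 7 ✓
Line 3: "four foot carries now": 1+1+2+1 = 5 ✓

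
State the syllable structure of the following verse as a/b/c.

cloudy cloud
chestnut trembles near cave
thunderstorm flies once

3/6/5

Line 1: cloudy (2), cloud (1) → 3
Line 2: chestnut (2), trembles (2), near (1), cave (1) → 6
Line 3: thunderstorm (3), flies (1), once (1) → 5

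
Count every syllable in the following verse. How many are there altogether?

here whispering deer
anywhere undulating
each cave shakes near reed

Line 1: here(1) + whispering(3) + deer(1) = 5
Line 2: anywhere(3) + undulating(4) = 7
Line 3: each(1) + cave(1) + shakes(1) + near(1) + reed(1) = 5
Total: 5 + 7 + 5 = 17

17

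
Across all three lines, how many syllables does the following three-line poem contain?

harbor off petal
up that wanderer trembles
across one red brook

17

Line 1: "harbor off petal": 2+1+2 = 5
Line 2: "up that wanderer trembles": 1+1+3+2 = 7
Line 3: "across one red brook": 2+1+1+1 = 5
Total: 5 + 7 + 5 = 17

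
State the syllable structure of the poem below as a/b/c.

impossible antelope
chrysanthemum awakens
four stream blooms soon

Line 1: impossible(4) + antelope(3) = 7
Line 2: chrysanthemum(4) + awakens(3) = 7
Line 3: four(1) + stream(1) + blooms(1) + soon(1) = 4

7/7/4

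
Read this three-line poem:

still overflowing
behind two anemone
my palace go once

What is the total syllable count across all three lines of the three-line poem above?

Line 1: still(1) + overflowing(4) = 5
Line 2: behind(2) + two(1) + anemone(4) = 7
Line 3: my(1) + palace(2) + go(1) + once(1) = 5
Total: 5 + 7 + 5 = 17

17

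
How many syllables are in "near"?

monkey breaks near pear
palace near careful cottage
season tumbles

1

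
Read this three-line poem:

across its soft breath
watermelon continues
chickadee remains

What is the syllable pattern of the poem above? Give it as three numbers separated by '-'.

Line 1: "across its soft breath": 2+1+1+1 = 5
Line 2: "watermelon continues": 4+3 = 7
Line 3: "chickadee remains": 3+2 = 5

5-7-5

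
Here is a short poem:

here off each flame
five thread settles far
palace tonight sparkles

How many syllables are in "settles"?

2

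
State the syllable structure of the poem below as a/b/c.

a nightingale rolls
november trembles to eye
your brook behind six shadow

5/7/7

Line 1: a (1), nightingale (3), rolls (1) → 5
Line 2: november (3), trembles (2), to (1), eye (1) → 7
Line 3: your (1), brook (1), behind (2), six (1), shadow (2) → 7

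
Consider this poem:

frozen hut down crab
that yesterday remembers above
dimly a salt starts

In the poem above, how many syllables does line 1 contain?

5

Line 1: frozen(2) + hut(1) + down(1) + crab(1) = 5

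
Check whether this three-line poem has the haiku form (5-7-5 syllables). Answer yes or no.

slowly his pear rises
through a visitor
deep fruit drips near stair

No

Line 1: "slowly his pear rises": 2+1+1+2 = 6 (expected 5)
Line 2: "through a visitor": 1+1+3 = 5 (expected 7)
Line 3: "deep fruit drips near stair": 1+1+1+1+1 = 5 ✓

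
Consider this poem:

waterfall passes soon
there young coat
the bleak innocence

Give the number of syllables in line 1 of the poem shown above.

Line 1: "waterfall passes soon": 3+2+1 = 6

6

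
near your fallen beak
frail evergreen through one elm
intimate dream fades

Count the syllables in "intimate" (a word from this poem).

3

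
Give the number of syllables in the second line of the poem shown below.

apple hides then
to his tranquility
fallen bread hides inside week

The second line: to(1) + his(1) + tranquility(4) = 6

6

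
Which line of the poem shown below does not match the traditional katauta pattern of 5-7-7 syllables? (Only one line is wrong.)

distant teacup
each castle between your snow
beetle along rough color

Line 1

Line 1: "distant teacup": 2+2 = 4 (expected 5)
Line 2: "each castle between your snow": 1+2+2+1+1 = 7 ✓
Line 3: "beetle along rough color": 2+2+1+2 = 7 ✓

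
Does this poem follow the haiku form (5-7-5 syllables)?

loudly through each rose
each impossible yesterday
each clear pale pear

Line 1: "loudly through each rose": 2+1+1+1 = 5 ✓
Line 2: "each impossible yesterday": 1+4+3 = 8 (expected 7)
Line 3: "each clear pale pear": 1+1+1+1 = 4 (expected 5)

No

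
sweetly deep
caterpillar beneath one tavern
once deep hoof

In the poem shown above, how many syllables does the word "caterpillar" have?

"caterpillar" has 4 syllables.

4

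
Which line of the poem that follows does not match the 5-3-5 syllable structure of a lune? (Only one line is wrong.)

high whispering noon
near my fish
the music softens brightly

Line 3

Line 1: "high whispering noon": 1+3+1 = 5 ✓
Line 2: "near my fish": 1+1+1 = 3 ✓
Line 3: "the music softens brightly": 1+2+2+2 = 7 (expected 5)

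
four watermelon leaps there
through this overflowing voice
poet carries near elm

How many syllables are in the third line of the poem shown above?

6

The third line: "poet carries near elm": 2+2+1+1 = 6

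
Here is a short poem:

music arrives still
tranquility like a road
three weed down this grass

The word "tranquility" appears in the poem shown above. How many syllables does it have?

4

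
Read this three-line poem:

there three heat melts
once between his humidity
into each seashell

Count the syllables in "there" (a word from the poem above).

1

"there" has 1 syllable.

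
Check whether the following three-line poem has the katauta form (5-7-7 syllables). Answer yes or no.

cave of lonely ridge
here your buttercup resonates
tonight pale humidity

Line 1: cave(1) + of(1) + lonely(2) + ridge(1) = 5 ✓
Line 2: here(1) + your(1) + buttercup(3) + resonates(3) = 8 (expected 7)
Line 3: tonight(2) + pale(1) + humidity(4) = 7 ✓

No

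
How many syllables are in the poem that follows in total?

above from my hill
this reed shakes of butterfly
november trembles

Line 1: above (2), from (1), my (1), hill (1) → 5
Line 2: this (1), reed (1), shakes (1), of (1), butterfly (3) → 7
Line 3: november (3), trembles (2) → 5
Total: 5 + 7 + 5 = 17

17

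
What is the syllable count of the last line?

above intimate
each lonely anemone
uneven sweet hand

5

The last line: "uneven sweet hand": 3+1+1 = 5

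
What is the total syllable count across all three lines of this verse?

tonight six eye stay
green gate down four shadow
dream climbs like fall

Line 1: tonight (2), six (1), eye (1), stay (1) → 5
Line 2: green (1), gate (1), down (1), four (1), shadow (2) → 6
Line 3: dream (1), climbs (1), like (1), fall (1) → 4
Total: 5 + 6 + 4 = 15

15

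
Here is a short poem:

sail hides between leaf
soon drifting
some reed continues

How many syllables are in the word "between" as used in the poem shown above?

2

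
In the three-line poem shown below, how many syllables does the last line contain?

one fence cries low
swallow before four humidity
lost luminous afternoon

The last line: "lost luminous afternoon": 1+3+3 = 7

7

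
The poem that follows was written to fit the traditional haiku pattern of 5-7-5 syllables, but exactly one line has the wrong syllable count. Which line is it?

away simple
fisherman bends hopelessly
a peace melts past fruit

Line 1

Line 1: away (2), simple (2) → 4 (expected 5)
Line 2: fisherman (3), bends (1), hopelessly (3) → 7 ✓
Line 3: a (1), peace (1), melts (1), past (1), fruit (1) → 5 ✓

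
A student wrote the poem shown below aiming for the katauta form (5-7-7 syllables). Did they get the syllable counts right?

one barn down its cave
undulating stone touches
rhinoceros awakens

Yes

Line 1: one(1) + barn(1) + down(1) + its(1) + cave(1) = 5 ✓
Line 2: undulating(4) + stone(1) + touches(2) = 7 ✓
Line 3: rhinoceros(4) + awakens(3) = 7 ✓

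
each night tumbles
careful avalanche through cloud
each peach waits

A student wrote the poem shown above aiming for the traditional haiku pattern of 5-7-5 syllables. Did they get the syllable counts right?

Line 1: "each night tumbles": 1+1+2 = 4 (expected 5)
Line 2: "careful avalanche through cloud": 2+3+1+1 = 7 ✓
Line 3: "each peach waits": 1+1+1 = 3 (expected 5)

No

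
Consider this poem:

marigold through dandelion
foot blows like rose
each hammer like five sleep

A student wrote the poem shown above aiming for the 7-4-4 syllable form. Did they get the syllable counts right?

Line 1: marigold (3), through (1), dandelion (4) → 8 (expected 7)
Line 2: foot (1), blows (1), like (1), rose (1) → 4 ✓
Line 3: each (1), hammer (2), like (1), five (1), sleep (1) → 6 (expected 4)

No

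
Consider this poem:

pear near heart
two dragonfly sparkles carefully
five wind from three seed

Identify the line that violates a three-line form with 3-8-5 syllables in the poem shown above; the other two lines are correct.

The second line

Line 1: pear(1) + near(1) + heart(1) = 3 ✓
Line 2: two(1) + dragonfly(3) + sparkles(2) + carefully(3) = 9 (expected 8)
Line 3: five(1) + wind(1) + from(1) + three(1) + seed(1) = 5 ✓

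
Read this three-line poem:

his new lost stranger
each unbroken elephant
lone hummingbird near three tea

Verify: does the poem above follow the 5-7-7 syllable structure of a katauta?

Line 1: his (1), new (1), lost (1), stranger (2) → 5 ✓
Line 2: each (1), unbroken (3), elephant (3) → 7 ✓
Line 3: lone (1), hummingbird (3), near (1), three (1), tea (1) → 7 ✓

Yes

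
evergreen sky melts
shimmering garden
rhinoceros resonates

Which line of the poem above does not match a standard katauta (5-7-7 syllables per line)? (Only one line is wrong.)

Line 1: "evergreen sky melts": 3+1+1 = 5 ✓
Line 2: "shimmering garden": 3+2 = 5 (expected 7)
Line 3: "rhinoceros resonates": 4+3 = 7 ✓

The second line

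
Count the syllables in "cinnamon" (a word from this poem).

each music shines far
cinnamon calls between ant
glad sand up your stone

3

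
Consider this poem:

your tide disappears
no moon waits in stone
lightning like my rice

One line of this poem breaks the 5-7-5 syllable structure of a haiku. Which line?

Line 2

Line 1: your(1) + tide(1) + disappears(3) = 5 ✓
Line 2: no(1) + moon(1) + waits(1) + in(1) + stone(1) = 5 (expected 7)
Line 3: lightning(2) + like(1) + my(1) + rice(1) = 5 ✓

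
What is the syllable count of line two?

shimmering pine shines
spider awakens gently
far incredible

7

Line two: spider(2) + awakens(3) + gently(2) = 7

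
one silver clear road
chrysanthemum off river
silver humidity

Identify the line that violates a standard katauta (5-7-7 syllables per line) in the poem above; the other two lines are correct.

Line 3

Line 1: "one silver clear road": 1+2+1+1 = 5 ✓
Line 2: "chrysanthemum off river": 4+1+2 = 7 ✓
Line 3: "silver humidity": 2+4 = 6 (expected 7)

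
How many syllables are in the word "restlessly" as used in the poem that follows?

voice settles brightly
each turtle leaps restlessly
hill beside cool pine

"restlessly" has 3 syllables.

3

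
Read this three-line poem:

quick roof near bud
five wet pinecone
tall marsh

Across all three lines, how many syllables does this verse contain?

Line 1: "quick roof near bud": 1+1+1+1 = 4
Line 2: "five wet pinecone": 1+1+2 = 4
Line 3: "tall marsh": 1+1 = 2
Total: 4 + 4 + 2 = 10

10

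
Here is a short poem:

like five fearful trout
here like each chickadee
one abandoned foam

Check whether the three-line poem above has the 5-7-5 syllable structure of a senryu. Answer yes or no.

No

Line 1: like(1) + five(1) + fearful(2) + trout(1) = 5 ✓
Line 2: here(1) + like(1) + each(1) + chickadee(3) = 6 (expected 7)
Line 3: one(1) + abandoned(3) + foam(1) = 5 ✓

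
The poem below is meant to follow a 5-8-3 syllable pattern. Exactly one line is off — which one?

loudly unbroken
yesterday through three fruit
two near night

Line 1: loudly(2) + unbroken(3) = 5 ✓
Line 2: yesterday(3) + through(1) + three(1) + fruit(1) = 6 (expected 8)
Line 3: two(1) + near(1) + night(1) = 3 ✓

Line 2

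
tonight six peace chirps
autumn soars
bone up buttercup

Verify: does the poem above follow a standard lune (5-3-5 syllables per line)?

Line 1: tonight (2), six (1), peace (1), chirps (1) → 5 ✓
Line 2: autumn (2), soars (1) → 3 ✓
Line 3: bone (1), up (1), buttercup (3) → 5 ✓

Yes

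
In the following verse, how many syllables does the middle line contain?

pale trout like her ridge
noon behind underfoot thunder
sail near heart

8

The middle line: noon (1), behind (2), underfoot (3), thunder (2) → 8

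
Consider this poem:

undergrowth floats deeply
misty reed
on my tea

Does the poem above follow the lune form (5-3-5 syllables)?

Line 1: undergrowth (3), floats (1), deeply (2) → 6 (expected 5)
Line 2: misty (2), reed (1) → 3 ✓
Line 3: on (1), my (1), tea (1) → 3 (expected 5)

No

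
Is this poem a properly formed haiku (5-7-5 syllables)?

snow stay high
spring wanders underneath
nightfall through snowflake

Line 1: "snow stay high": 1+1+1 = 3 (expected 5)
Line 2: "spring wanders underneath": 1+2+3 = 6 (expected 7)
Line 3: "nightfall through snowflake": 2+1+2 = 5 ✓

No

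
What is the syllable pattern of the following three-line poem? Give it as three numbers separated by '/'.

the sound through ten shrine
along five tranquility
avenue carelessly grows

Line 1: the (1), sound (1), through (1), ten (1), shrine (1) → 5
Line 2: along (2), five (1), tranquility (4) → 7
Line 3: avenue (3), carelessly (3), grows (1) → 7

5/7/7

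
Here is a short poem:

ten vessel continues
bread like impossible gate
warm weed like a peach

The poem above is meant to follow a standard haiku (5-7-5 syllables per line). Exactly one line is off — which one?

Line 1: ten (1), vessel (2), continues (3) → 6 (expected 5)
Line 2: bread (1), like (1), impossible (4), gate (1) → 7 ✓
Line 3: warm (1), weed (1), like (1), a (1), peach (1) → 5 ✓

Line 1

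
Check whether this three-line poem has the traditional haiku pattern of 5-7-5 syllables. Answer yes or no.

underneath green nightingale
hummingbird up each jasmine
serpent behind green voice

Line 1: underneath (3), green (1), nightingale (3) → 7 (expected 5)
Line 2: hummingbird (3), up (1), each (1), jasmine (2) → 7 ✓
Line 3: serpent (2), behind (2), green (1), voice (1) → 6 (expected 5)

No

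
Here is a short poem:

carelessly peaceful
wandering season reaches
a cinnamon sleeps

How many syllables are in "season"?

2

"season" has 2 syllables.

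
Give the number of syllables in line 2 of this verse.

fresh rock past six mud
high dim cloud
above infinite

Line 2: high(1) + dim(1) + cloud(1) = 3

3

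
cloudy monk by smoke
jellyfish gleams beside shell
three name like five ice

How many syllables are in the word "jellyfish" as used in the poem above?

3

"jellyfish" has 3 syllables.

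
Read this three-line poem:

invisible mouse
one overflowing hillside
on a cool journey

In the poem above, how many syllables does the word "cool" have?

1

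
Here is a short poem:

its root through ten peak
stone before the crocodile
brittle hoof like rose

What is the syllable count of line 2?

7

Line 2: "stone before the crocodile": 1+2+1+3 = 7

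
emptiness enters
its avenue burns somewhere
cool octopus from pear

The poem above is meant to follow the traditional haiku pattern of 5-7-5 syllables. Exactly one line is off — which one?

Line 1: emptiness(3) + enters(2) = 5 ✓
Line 2: its(1) + avenue(3) + burns(1) + somewhere(2) = 7 ✓
Line 3: cool(1) + octopus(3) + from(1) + pear(1) = 6 (expected 5)

Line 3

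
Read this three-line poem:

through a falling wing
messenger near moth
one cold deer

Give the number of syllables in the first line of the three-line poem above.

The first line: "through a falling wing": 1+1+2+1 = 5

5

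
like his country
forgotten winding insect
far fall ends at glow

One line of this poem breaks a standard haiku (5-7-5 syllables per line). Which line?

Line 1: like(1) + his(1) + country(2) = 4 (expected 5)
Line 2: forgotten(3) + winding(2) + insect(2) = 7 ✓
Line 3: far(1) + fall(1) + ends(1) + at(1) + glow(1) = 5 ✓

The first line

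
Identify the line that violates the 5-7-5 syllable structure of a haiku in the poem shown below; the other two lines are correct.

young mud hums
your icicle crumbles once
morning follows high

Line 1

Line 1: "young mud hums": 1+1+1 = 3 (expected 5)
Line 2: "your icicle crumbles once": 1+3+2+1 = 7 ✓
Line 3: "morning follows high": 2+2+1 = 5 ✓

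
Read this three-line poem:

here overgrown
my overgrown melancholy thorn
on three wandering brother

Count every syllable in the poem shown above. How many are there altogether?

Line 1: "here overgrown": 1+3 = 4
Line 2: "my overgrown melancholy thorn": 1+3+4+1 = 9
Line 3: "on three wandering brother": 1+1+3+2 = 7
Total: 4 + 9 + 7 = 20

20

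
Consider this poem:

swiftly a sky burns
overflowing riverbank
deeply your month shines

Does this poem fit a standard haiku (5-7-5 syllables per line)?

Yes

Line 1: swiftly (2), a (1), sky (1), burns (1) → 5 ✓
Line 2: overflowing (4), riverbank (3) → 7 ✓
Line 3: deeply (2), your (1), month (1), shines (1) → 5 ✓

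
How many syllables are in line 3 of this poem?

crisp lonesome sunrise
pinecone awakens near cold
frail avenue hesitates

7

Line 3: frail (1), avenue (3), hesitates (3) → 7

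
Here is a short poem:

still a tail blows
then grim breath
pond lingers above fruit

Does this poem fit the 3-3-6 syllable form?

Line 1: still(1) + a(1) + tail(1) + blows(1) = 4 (expected 3)
Line 2: then(1) + grim(1) + breath(1) = 3 ✓
Line 3: pond(1) + lingers(2) + above(2) + fruit(1) = 6 ✓

No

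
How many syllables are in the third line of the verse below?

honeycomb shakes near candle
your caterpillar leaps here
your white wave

3

The third line: "your white wave": 1+1+1 = 3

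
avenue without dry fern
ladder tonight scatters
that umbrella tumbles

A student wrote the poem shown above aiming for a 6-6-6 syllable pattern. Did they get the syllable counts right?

Line 1: avenue (3), without (2), dry (1), fern (1) → 7 (expected 6)
Line 2: ladder (2), tonight (2), scatters (2) → 6 ✓
Line 3: that (1), umbrella (3), tumbles (2) → 6 ✓

No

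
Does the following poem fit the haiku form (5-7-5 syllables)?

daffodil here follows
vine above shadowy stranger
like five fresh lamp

No

Line 1: "daffodil here follows": 3+1+2 = 6 (expected 5)
Line 2: "vine above shadowy stranger": 1+2+3+2 = 8 (expected 7)
Line 3: "like five fresh lamp": 1+1+1+1 = 4 (expected 5)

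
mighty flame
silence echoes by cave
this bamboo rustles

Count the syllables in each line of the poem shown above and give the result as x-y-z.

Line 1: "mighty flame": 2+1 = 3
Line 2: "silence echoes by cave": 2+2+1+1 = 6
Line 3: "this bamboo rustles": 1+2+2 = 5

3-6-5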